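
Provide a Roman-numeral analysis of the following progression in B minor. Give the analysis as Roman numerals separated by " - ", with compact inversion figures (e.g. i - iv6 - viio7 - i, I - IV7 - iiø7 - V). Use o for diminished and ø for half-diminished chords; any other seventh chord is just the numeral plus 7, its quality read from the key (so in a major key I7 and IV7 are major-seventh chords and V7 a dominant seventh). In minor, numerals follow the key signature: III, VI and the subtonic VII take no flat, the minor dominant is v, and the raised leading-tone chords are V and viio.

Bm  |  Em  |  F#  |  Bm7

Bm has root B, degree 1 in B minor, so i.
Em has root E, degree 4 in B minor, so iv.
F# has root F#, degree 5 in B minor, so V.
Bm7: root B is the tonic; minor seventh chord there is i7.

i - iv - V - i7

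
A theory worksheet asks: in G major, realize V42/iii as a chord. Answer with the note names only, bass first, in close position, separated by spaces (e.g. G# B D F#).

The slash means an applied dominant: we want the dominant of iii. In G major, iii is B minor, and its dominant is built on F#.
Building a dominant seventh chord on F# gives F#-A#-C#-E.
The figured bass 42 indicates third inversion, placing the seventh (E) in the bass: E-F#-A#-C#.

E F# A# C#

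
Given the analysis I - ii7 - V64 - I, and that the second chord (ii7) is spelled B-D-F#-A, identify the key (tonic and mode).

A major

The anchor chord is a minor seventh chord on B, labeled ii7.
Counting down one scale step from B places the tonic on A; a minor seventh chord on degree 2 is diatonic only in major.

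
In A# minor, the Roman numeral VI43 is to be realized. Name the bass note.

C#

VI in A# minor has root F#; the chord is F#-A#-C#-E#.
The figure 43 means second inversion — the fifth is in the bass.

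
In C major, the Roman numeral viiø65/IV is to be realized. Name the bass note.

The applied chord viiø65/IV is rooted on E: E-G-Bb-D.
The figure 65 means first inversion — the third is in the bass.

G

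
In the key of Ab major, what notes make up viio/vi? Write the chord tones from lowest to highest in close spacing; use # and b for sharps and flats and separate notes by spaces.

viio/vi is a secondary leading-tone chord. The target vi is F in Ab major; the applied chord is rooted a semitone below, on E.
Building a diminished triad on E gives E-G-Bb.

E G Bb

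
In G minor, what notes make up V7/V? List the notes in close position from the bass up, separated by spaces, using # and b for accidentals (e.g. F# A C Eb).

The slash means an applied dominant: we want the dominant of V. In G minor, V is D major, and its dominant is built on A.
Building a dominant seventh chord on A gives A-C#-E-G.

A C# E G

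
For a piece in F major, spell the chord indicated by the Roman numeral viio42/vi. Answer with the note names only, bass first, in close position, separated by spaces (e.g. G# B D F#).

Bb C# E G

The slash marks an applied leading-tone chord: viio of vi. In F major, vi is D, so the leading tone to it is C#, a half step below.
Building a fully diminished seventh chord on C# gives C#-E-G-Bb.
The figured bass 42 indicates third inversion, placing the seventh (Bb) in the bass: Bb-C#-E-G.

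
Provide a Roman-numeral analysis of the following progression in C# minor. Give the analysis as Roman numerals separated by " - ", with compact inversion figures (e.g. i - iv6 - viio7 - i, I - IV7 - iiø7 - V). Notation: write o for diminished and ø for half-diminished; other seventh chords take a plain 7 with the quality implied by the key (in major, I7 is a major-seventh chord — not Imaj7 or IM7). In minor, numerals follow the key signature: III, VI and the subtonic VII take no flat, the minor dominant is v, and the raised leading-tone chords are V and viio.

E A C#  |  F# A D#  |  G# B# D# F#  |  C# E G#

VI64 - iio6 - V7 - i

E-A-C#: root A is the submediant; major triad there is VI64.
F#-A-D#: diminished triad on D# = scale degree 2 → iio6.
G#-B#-D#-F#: dominant seventh chord on G# = scale degree 5 → V7.
C#-E-G#: root C# is the tonic; minor triad there is i.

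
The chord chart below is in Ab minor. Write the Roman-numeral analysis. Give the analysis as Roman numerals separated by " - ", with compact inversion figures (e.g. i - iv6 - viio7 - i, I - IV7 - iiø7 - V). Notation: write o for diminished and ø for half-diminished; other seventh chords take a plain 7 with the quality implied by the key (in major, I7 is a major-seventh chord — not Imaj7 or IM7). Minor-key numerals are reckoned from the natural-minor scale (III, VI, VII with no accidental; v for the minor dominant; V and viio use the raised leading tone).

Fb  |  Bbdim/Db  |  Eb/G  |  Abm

Fb: major triad on Fb = scale degree 6 → VI.
Bbdim/Db: root Bb is the supertonic; diminished triad there is iio6.
Eb/G has root Eb, degree 5 in Ab minor, so V6.
Abm has root Ab, degree 1 in Ab minor, so i.

VI - iio6 - V6 - i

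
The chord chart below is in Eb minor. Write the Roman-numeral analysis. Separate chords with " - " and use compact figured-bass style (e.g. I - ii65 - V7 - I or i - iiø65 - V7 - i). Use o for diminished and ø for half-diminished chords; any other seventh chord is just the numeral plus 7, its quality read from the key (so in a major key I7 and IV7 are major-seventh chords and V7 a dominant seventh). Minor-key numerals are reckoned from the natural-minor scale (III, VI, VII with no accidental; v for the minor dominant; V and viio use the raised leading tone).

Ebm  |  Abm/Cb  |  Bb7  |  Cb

i - iv6 - V7 - VI

Ebm: minor triad on Eb = scale degree 1 → i.
Abm/Cb: minor triad on Ab = scale degree 4 → iv6.
Bb7 has root Bb, degree 5 in Eb minor, so V7.
Cb has root Cb, degree 6 in Eb minor, so VI.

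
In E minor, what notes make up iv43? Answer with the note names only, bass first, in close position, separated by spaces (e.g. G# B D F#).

E G A C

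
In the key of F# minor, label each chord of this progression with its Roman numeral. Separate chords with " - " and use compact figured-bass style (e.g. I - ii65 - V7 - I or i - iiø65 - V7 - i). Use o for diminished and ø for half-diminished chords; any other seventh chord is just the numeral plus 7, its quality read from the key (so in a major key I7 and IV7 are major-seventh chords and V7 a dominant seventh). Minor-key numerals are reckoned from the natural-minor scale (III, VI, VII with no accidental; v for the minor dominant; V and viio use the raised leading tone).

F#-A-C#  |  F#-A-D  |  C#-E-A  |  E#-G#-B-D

i - VI6 - III6 - viio7

F#-A-C#: root F# is the tonic; minor triad there is i.
F#-A-D has root D, degree 6 in F# minor, so VI6.
C#-E-A: major triad on A = scale degree 3 → III6.
E#-G#-B-D: fully diminished seventh chord on E# = scale degree 7 → viio7.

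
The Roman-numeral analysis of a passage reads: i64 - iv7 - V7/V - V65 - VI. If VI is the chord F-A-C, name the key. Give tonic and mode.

A minor

VI is given as F-A-C — a major triad with root F.
Counting down 5 scale steps from F places the tonic on A; a major triad on degree 6 is diatonic only in minor.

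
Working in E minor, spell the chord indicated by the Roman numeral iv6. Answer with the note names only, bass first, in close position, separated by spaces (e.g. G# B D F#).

In E minor, the subdominant is A, and the diatonic chord built there is a minor triad.
Stacking thirds from A gives A-C-E.
With the 6 figure the chord is in first inversion; from the bass C upward in close position it reads C-E-A.

C E A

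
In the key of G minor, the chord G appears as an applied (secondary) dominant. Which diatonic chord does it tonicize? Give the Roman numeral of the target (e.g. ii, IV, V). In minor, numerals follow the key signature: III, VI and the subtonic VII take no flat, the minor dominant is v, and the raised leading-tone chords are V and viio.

iv

The chord is a major triad on G.
A dominant resolves down a perfect fifth: G → C. In G minor, C is scale degree 4, i.e. iv.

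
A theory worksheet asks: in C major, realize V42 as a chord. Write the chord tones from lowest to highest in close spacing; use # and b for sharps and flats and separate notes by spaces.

F G B D

The numeral's case and figure indicate a dominant seventh chord. In C major its root, the dominant, is G.
That chord is spelled G-B-D-F.
With the 42 figure the chord is in third inversion; from the bass F upward in close position it reads F-G-B-D.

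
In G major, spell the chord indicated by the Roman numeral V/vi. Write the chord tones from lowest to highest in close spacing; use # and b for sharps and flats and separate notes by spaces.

The slash means an applied dominant: we want the dominant of vi. In G major, vi is E minor, and its dominant is built on B.
Building a major triad on B gives B-D#-F#.

B D# F#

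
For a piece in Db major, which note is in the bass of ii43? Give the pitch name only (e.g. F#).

Bb

ii in Db major has root Eb; the chord is Eb-Gb-Bb-Db.
The figure 43 means second inversion — the fifth is in the bass.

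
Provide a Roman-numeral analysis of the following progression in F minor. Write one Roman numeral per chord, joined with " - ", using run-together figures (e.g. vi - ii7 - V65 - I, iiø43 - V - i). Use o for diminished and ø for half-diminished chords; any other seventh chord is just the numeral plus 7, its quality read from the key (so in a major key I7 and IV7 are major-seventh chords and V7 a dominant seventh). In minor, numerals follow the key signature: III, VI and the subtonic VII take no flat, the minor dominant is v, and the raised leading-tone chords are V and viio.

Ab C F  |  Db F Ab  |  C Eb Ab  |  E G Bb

i6 - VI - III6 - viio

Ab-C-F: minor triad on F = scale degree 1 → i6.
Db-F-Ab: root Db is the submediant; major triad there is VI.
C-Eb-Ab has root Ab, degree 3 in F minor, so III6.
E-G-Bb has root E, degree 7 in F minor, so viio.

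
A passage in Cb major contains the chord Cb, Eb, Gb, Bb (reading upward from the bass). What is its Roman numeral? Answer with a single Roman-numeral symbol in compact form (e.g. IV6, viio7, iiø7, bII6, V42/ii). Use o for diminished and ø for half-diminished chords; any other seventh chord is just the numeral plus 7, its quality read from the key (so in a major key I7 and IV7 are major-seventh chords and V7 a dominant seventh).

I7

The pitches Cb-Eb-Gb-Bb form a major seventh chord rooted on Cb.
Cb is scale degree 1 in Cb major, and a major seventh chord on that degree is written I7.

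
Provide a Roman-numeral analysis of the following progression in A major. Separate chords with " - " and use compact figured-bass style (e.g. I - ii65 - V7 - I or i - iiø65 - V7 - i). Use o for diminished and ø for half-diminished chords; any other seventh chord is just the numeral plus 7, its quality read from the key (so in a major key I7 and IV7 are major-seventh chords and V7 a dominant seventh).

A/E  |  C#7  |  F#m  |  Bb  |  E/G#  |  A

A/E: root A is the tonic; major triad there is I64.
C#7: chromatic; C# is V of vi, so V7/vi.
F#m: root F# is the submediant; minor triad there is vi.
Bb: major triad on Bb — chromatic; Bb is the lowered second degree, so this is the Neapolitan chord, bII.
E/G#: root E is the dominant; major triad there is V6.
A: root A is the tonic; major triad there is I.

I64 - V7/vi - vi - bII - V6 - I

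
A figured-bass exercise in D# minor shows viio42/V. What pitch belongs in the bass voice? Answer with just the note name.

The applied chord viio42/V is rooted on G##: G##-B#-D#-F#.
The figure 42 means third inversion — the seventh is in the bass.

F#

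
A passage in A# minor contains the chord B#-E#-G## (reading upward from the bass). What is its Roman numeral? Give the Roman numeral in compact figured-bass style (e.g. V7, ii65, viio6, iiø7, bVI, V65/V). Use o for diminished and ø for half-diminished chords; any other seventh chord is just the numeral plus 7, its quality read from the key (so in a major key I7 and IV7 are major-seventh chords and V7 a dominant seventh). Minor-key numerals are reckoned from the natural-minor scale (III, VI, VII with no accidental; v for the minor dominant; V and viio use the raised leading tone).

The pitches E#-G##-B# form a major triad rooted on E#.
E# is scale degree 5 in A# minor, and a major triad on that degree is written V.
With B# in the bass the chord is in second inversion, so the figured bass is 64.

V64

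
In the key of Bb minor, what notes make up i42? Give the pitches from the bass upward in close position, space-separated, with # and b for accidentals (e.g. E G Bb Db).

Ab Bb Db F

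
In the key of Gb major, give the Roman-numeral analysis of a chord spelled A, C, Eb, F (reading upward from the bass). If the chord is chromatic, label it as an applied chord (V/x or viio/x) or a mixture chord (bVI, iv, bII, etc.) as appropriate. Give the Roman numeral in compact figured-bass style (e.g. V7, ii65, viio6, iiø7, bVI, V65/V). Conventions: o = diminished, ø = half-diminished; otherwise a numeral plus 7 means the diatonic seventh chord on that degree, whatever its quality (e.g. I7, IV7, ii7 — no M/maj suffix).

Stacked in thirds the chord is F-A-C-Eb: a dominant seventh chord on F.
F is not a diatonic chord root with this quality in Gb major, but it lies a perfect fifth above Bb (iii), so the chord functions as an applied dominant of iii.
With A in the bass the chord is in first inversion, so the figured bass is 65.

V65/iii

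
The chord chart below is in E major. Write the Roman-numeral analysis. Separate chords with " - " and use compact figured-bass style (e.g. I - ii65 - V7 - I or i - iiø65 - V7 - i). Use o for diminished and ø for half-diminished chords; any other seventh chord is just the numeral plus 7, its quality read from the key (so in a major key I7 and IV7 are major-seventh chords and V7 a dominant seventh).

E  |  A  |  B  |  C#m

I - IV - V - vi

E: major triad on E = scale degree 1 → I.
A: major triad on A = scale degree 4 → IV.
B: root B is the dominant; major triad there is V.
C#m has root C#, degree 6 in E major, so vi.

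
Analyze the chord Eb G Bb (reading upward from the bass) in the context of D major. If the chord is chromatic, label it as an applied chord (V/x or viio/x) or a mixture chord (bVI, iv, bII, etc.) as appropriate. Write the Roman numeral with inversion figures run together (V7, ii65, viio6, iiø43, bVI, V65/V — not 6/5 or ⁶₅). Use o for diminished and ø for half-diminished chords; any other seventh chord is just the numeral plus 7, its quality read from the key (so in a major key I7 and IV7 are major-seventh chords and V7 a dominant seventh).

The pitches Eb-G-Bb form a major triad rooted on Eb.
Eb is the lowered second degree of D major (diatonic 2 would be E). This is the Neapolitan chord — a major triad on the lowered second degree.

bII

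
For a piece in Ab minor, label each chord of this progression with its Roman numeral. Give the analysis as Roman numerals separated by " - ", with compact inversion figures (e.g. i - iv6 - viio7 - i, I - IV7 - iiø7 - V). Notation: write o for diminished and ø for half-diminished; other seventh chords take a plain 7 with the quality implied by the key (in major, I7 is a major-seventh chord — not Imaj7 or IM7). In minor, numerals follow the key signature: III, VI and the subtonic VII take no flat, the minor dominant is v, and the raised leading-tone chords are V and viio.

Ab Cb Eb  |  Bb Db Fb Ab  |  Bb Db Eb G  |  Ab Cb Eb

Ab-Cb-Eb has root Ab, degree 1 in Ab minor, so i.
Bb-Db-Fb-Ab: root Bb is the supertonic; half-diminished seventh chord there is iiø7.
Bb-Db-Eb-G has root Eb, degree 5 in Ab minor, so V43.
Ab-Cb-Eb: minor triad on Ab = scale degree 1 → i.

i - iiø7 - V43 - i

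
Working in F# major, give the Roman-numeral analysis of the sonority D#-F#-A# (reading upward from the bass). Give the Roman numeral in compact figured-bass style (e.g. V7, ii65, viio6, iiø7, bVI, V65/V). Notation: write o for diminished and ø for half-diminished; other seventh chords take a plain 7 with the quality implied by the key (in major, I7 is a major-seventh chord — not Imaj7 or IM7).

Stacked in thirds the chord is D#-F#-A#: a minor triad on D#.
D# is scale degree 6 in F# major, and a minor triad on that degree is written vi.

vi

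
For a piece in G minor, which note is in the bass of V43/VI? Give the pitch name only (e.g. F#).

F

The applied chord V43/VI is rooted on Bb: Bb-D-F-Ab.
The figure 43 means second inversion — the fifth is in the bass.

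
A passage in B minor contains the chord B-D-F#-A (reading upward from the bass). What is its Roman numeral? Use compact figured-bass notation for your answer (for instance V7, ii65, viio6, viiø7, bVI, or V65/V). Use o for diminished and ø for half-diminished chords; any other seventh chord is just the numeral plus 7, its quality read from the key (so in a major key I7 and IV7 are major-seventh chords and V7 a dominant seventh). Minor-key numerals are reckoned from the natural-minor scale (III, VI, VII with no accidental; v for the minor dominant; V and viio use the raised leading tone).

i7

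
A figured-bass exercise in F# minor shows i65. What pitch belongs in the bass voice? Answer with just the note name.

i in F# minor has root F#; the chord is F#-A-C#-E.
The figure 65 means first inversion — the third is in the bass.

A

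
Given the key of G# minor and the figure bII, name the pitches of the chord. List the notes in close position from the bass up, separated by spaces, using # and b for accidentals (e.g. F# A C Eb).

bII is the Neapolitan chord — a major triad on the lowered second degree. In G# minor that root is A.
So the chord is A-C#-E.

A C# E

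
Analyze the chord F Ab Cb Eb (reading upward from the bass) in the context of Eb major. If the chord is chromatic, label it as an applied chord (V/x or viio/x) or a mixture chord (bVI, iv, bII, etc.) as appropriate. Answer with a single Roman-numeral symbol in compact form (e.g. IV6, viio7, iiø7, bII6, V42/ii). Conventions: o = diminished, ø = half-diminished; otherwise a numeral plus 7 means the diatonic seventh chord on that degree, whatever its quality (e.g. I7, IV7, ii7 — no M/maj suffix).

The pitches F-Ab-Cb-Eb form a half-diminished seventh chord rooted on F.
F is the second degree of Eb major. This is the half-diminished supertonic seventh, borrowed from the parallel minor.

iiø7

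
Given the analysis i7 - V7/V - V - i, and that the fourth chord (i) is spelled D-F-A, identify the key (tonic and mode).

D minor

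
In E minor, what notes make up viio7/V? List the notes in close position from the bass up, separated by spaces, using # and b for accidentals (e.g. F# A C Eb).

A# C# E G

The slash marks an applied leading-tone chord: viio of V. In E minor, V is B, so the leading tone to it is A#, a half step below.
Building a fully diminished seventh chord on A# gives A#-C#-E-G.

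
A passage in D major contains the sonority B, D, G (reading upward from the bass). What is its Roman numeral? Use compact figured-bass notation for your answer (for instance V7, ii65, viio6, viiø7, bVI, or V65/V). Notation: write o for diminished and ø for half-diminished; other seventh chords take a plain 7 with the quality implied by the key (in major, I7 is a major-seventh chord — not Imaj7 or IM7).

The pitches G-B-D form a major triad rooted on G.
In D major, G is the subdominant; the diatonic major triad there is IV.
With B in the bass the chord is in first inversion, so the figured bass is 6.

IV6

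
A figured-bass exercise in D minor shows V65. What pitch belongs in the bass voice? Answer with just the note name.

C#

V in D minor has root A; the chord is A-C#-E-G.
The figure 65 means first inversion — the third is in the bass.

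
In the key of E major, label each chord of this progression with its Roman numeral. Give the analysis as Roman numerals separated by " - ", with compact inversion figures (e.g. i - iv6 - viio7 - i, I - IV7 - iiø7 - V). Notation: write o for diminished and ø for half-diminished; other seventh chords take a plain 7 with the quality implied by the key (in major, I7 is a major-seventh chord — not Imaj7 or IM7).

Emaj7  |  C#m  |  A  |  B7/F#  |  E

Emaj7: major seventh chord on E = scale degree 1 → I7.
C#m: minor triad on C# = scale degree 6 → vi.
A: root A is the subdominant; major triad there is IV.
B7/F#: root B is the dominant; dominant seventh chord there is V43.
E: major triad on E = scale degree 1 → I.

I7 - vi - IV - V43 - I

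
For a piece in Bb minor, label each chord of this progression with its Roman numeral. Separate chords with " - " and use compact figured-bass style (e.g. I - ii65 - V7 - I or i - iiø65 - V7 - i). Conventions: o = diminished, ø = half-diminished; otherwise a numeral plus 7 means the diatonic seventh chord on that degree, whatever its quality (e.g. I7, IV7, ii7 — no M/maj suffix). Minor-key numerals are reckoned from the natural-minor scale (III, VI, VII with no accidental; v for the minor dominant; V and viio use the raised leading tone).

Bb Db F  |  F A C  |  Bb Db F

Bb-Db-F has root Bb, degree 1 in Bb minor, so i.
F-A-C: major triad on F = scale degree 5 → V.
Bb-Db-F has root Bb, degree 1 in Bb minor, so i.

i - V - i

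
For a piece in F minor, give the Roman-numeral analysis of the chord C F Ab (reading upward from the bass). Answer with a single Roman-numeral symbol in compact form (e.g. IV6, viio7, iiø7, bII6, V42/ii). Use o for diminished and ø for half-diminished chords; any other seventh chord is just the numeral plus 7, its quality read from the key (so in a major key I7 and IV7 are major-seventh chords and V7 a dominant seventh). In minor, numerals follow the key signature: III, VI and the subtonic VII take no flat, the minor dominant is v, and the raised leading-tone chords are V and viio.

i64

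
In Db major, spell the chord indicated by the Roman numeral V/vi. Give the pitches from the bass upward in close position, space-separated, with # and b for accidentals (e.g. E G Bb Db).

F A C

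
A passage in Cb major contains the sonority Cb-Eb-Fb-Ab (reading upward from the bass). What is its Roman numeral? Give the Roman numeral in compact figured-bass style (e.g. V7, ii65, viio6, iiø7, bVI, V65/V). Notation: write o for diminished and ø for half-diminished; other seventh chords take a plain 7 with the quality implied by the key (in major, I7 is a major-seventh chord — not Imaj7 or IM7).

IV43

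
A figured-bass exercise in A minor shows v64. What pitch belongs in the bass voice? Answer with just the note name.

v in A minor has root E; the chord is E-G-B.
The figure 64 means second inversion — the fifth is in the bass.

B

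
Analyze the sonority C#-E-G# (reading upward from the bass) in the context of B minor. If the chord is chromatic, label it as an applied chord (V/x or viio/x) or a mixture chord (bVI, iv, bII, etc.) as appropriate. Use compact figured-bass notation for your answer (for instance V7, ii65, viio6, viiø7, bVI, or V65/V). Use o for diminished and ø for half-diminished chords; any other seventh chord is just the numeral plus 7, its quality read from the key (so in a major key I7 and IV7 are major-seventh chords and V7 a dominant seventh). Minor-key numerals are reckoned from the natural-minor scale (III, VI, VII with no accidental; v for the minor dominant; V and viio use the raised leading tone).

ii

The pitches C#-E-G# form a minor triad rooted on C#.
C# is the second degree of B minor. This is the minor supertonic, borrowed from the parallel major (the Dorian ii).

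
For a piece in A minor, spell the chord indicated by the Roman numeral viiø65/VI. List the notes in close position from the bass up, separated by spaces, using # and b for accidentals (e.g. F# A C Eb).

G Bb D E

The slash marks an applied leading-tone chord: viio of VI. In A minor, VI is F, so the leading tone to it is E, a half step below.
Building a half-diminished seventh chord on E gives E-G-Bb-D.
With the 65 figure the chord is in first inversion; from the bass G upward in close position it reads G-Bb-D-E.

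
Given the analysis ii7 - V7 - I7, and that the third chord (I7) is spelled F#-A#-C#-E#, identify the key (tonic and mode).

The chord F#maj7 is a major seventh chord rooted on F#; its label is I7.
If F# is scale degree 1 and the mode makes that degree carry a major seventh chord, the tonic is F# and the mode is major.

F# major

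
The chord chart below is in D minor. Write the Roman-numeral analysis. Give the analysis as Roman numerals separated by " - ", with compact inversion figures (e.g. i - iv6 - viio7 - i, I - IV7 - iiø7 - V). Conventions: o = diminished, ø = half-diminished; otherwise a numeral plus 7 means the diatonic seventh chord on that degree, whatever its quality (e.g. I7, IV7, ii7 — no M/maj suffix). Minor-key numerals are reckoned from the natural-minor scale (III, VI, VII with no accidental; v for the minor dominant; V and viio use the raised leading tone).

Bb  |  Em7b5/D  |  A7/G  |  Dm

VI - iiø42 - V42 - i

Bb: major triad on Bb = scale degree 6 → VI.
Em7b5/D: half-diminished seventh chord on E = scale degree 2 → iiø42.
A7/G: root A is the dominant; dominant seventh chord there is V42.
Dm has root D, degree 1 in D minor, so i.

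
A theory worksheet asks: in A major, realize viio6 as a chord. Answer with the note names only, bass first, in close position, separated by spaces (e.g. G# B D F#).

The numeral's case and figure indicate a diminished triad. In A major its root, scale degree 7, is G#.
That chord is spelled G#-B-D.
With the 6 figure the chord is in first inversion; from the bass B upward in close position it reads B-D-G#.

B D G#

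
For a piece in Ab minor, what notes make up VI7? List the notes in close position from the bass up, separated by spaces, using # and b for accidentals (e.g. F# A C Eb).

The numeral's case and figure indicate a major seventh chord. In Ab minor its root, the submediant, is Fb.
Stacking thirds from Fb gives Fb-Ab-Cb-Eb.

Fb Ab Cb Eb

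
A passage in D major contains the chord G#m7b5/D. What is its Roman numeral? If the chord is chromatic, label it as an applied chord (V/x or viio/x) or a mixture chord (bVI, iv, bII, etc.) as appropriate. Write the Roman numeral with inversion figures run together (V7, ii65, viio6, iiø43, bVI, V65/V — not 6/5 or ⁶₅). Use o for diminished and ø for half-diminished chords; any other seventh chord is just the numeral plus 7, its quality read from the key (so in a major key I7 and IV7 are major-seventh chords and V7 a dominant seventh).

viiø43/V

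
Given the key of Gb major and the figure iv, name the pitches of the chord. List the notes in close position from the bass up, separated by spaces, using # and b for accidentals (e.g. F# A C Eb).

Cb Ebb Gb

Scale degree 4 in Gb major is Cb; here the chord built on it is altered to a minor triad. iv is the minor subdominant, borrowed from the parallel minor.
So the chord is Cb-Ebb-Gb, a minor triad.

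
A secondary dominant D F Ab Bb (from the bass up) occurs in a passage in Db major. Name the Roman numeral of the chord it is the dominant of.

The chord is a dominant seventh chord on Bb.
A dominant resolves down a perfect fifth: Bb → Eb. In Db major, Eb is scale degree 2, i.e. ii.

ii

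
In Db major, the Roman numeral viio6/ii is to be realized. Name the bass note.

F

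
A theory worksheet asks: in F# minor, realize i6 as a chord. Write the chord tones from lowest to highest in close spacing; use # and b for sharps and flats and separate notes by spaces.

The numeral's case and figure indicate a minor triad. In F# minor its root, the first degree, is F#.
That chord is spelled F#-A-C#.
With the 6 figure the chord is in first inversion; from the bass A upward in close position it reads A-C#-F#.

A C# F#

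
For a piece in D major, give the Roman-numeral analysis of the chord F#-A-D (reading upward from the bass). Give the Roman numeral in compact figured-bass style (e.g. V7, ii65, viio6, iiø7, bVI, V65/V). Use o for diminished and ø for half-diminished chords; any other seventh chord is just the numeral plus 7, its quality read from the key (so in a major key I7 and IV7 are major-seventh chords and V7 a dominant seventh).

I6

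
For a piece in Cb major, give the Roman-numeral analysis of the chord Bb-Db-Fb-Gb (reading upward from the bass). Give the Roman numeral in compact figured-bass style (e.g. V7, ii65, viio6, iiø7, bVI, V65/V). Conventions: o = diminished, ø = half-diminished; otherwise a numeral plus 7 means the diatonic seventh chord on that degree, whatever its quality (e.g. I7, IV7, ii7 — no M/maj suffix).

V65

The pitches Gb-Bb-Db-Fb form a dominant seventh chord rooted on Gb.
In Cb major, Gb is the dominant; the diatonic dominant seventh chord there is V7.
With Bb in the bass the chord is in first inversion, so the figured bass is 65.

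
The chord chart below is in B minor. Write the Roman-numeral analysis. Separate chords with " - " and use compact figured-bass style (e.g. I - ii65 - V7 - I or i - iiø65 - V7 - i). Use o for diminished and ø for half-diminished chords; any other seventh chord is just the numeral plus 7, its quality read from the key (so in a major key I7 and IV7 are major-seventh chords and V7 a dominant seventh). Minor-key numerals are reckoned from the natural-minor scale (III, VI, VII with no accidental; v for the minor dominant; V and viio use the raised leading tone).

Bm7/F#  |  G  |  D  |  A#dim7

i43 - VI - III - viio7

Bm7/F#: minor seventh chord on B = scale degree 1 → i43.
G: major triad on G = scale degree 6 → VI.
D has root D, degree 3 in B minor, so III.
A#dim7: fully diminished seventh chord on A# = scale degree 7 → viio7.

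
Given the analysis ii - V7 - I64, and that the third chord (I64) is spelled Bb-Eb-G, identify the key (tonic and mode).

The anchor chord is a major triad on Eb, labeled I64.
If Eb is scale degree 1 and the mode makes that degree carry a major triad, the tonic is Eb and the mode is major.

Eb major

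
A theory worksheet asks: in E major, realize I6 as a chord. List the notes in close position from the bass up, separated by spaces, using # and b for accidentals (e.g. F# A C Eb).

In E major, the tonic is E, and the diatonic chord built there is a major triad.
Stacking thirds from E gives E-G#-B.
With the 6 figure the chord is in first inversion; from the bass G# upward in close position it reads G#-B-E.

G# B E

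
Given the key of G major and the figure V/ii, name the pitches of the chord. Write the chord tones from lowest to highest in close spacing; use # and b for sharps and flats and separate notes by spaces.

The slash means an applied dominant: we want the dominant of ii. In G major, ii is A minor, and its dominant is built on E.
Building a major triad on E gives E-G#-B.

E G# B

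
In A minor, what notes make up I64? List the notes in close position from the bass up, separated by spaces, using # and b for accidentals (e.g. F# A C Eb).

Scale degree 1 in A minor is A; here the chord built on it is altered to a major triad. I64 is the major tonic (Picardy third), borrowed from the parallel major.
So the chord is A-C#-E.
The figured bass 64 indicates second inversion, placing the fifth (E) in the bass: E-A-C#.

E A C#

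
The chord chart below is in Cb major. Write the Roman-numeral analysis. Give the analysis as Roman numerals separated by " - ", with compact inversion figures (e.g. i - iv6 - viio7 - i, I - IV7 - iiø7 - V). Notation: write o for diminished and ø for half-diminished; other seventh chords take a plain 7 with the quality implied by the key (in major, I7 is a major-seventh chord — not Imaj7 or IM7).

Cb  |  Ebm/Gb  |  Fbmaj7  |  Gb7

I - iii6 - IV7 - V7

Cb has root Cb, degree 1 in Cb major, so I.
Ebm/Gb has root Eb, degree 3 in Cb major, so iii6.
Fbmaj7 has root Fb, degree 4 in Cb major, so IV7.
Gb7 has root Gb, degree 5 in Cb major, so V7.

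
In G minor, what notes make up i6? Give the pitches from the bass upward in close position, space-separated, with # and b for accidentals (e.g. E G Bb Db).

Bb D G

The numeral's case and figure indicate a minor triad. In G minor its root, scale degree 1, is G.
Stacking thirds from G gives G-Bb-D.
The figured bass 6 indicates first inversion, placing the third (Bb) in the bass: Bb-D-G.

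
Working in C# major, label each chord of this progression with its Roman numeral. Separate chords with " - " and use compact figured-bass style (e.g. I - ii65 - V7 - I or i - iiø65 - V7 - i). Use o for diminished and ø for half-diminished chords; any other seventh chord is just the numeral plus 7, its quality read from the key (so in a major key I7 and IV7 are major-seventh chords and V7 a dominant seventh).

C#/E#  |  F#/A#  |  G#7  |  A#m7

I6 - IV6 - V7 - vi7

C#/E#: root C# is the tonic; major triad there is I6.
F#/A#: major triad on F# = scale degree 4 → IV6.
G#7: root G# is the dominant; dominant seventh chord there is V7.
A#m7: root A# is the submediant; minor seventh chord there is vi7.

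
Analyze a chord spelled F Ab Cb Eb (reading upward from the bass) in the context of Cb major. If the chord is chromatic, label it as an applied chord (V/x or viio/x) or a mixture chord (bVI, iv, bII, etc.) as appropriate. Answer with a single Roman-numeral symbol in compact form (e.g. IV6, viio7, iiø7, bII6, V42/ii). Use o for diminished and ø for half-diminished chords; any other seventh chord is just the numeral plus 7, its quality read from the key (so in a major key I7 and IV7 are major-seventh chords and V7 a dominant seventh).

viiø7/V

Stacked in thirds the chord is F-Ab-Cb-Eb: a half-diminished seventh chord on F.
F sits a half step below Gb (V in Cb major); a diminished chord there is the applied leading-tone chord of V.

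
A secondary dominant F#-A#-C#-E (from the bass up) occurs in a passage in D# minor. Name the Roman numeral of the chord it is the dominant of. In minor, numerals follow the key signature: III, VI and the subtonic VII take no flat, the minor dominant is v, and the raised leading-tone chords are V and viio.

VI

The chord is a dominant seventh chord on F#.
A dominant resolves down a perfect fifth: F# → B. In D# minor, B is scale degree 6, i.e. VI.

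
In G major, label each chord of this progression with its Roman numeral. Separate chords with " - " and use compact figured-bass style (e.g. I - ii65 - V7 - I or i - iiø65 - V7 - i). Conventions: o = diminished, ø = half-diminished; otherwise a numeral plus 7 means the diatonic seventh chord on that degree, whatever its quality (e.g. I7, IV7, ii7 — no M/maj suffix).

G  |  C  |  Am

I - IV - ii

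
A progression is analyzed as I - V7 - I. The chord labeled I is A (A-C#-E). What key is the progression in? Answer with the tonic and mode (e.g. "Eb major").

The anchor chord is a major triad on A, labeled I.
If A is scale degree 1 and the mode makes that degree carry a major triad, the tonic is A and the mode is major.

A major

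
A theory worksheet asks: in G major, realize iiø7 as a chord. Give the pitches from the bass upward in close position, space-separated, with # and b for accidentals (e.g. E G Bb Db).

Scale degree 2 in G major is A; here the chord built on it is altered to a half-diminished seventh chord. iiø7 is the half-diminished supertonic seventh, borrowed from the parallel minor.
So the chord is A-C-Eb-G.

A C Eb G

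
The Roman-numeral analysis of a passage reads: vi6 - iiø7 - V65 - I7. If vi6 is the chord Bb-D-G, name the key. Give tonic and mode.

Bb major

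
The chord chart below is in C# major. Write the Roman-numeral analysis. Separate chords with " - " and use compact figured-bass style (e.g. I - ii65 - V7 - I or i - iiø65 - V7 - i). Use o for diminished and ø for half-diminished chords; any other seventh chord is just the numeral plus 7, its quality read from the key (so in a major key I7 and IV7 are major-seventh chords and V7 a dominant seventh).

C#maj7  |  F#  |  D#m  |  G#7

C#maj7 has root C#, degree 1 in C# major, so I7.
F#: root F# is the subdominant; major triad there is IV.
D#m: minor triad on D# = scale degree 2 → ii.
G#7 has root G#, degree 5 in C# major, so V7.

I7 - IV - ii - V7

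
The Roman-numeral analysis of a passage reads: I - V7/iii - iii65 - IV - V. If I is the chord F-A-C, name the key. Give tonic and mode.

The anchor chord is a major triad on F, labeled I.
If F is scale degree 1 and the mode makes that degree carry a major triad, the tonic is F and the mode is major.

F major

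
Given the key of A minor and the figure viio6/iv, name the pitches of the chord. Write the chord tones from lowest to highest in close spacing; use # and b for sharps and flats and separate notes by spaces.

E G C#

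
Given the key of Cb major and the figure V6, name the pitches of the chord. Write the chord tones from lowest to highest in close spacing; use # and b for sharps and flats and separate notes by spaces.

Bb Db Gb

In Cb major, scale degree 5 is Gb, and the diatonic chord built there is a major triad.
That chord is spelled Gb-Bb-Db.
The figured bass 6 indicates first inversion, placing the third (Bb) in the bass: Bb-Db-Gb.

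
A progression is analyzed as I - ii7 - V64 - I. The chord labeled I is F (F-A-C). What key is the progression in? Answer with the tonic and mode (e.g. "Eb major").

F major

The chord F is a major triad rooted on F; its label is I.
If F is scale degree 1 and the mode makes that degree carry a major triad, the tonic is F and the mode is major.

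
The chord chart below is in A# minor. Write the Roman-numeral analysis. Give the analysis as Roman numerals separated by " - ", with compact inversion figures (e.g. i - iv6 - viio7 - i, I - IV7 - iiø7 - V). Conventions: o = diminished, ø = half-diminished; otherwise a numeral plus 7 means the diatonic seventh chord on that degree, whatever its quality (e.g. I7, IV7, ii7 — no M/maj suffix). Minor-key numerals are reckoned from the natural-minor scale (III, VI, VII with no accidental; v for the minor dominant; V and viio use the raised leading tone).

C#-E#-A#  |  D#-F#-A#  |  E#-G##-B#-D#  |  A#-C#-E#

C#-E#-A#: root A# is the tonic; minor triad there is i6.
D#-F#-A#: minor triad on D# = scale degree 4 → iv.
E#-G##-B#-D# has root E#, degree 5 in A# minor, so V7.
A#-C#-E#: minor triad on A# = scale degree 1 → i.

i6 - iv - V7 - i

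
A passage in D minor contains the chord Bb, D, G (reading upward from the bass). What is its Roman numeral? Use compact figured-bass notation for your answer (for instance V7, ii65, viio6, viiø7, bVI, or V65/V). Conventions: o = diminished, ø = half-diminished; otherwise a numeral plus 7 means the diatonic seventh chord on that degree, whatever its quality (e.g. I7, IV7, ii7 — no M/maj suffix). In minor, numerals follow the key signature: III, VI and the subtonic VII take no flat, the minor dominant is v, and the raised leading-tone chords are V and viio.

Stacked in thirds the chord is G-Bb-D: a minor triad on G.
G is scale degree 4 in D minor, and a minor triad on that degree is written iv.
With Bb in the bass the chord is in first inversion, so the figured bass is 6.

iv6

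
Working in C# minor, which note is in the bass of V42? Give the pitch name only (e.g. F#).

V in C# minor has root G#; the chord is G#-B#-D#-F#.
The figure 42 means third inversion — the seventh is in the bass.

F#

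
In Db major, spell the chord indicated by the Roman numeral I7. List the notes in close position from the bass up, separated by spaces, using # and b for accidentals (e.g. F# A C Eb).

Db F Ab C

In Db major, the tonic is Db, and the diatonic chord built there is a major seventh chord.
Stacking thirds from Db gives Db-F-Ab-C.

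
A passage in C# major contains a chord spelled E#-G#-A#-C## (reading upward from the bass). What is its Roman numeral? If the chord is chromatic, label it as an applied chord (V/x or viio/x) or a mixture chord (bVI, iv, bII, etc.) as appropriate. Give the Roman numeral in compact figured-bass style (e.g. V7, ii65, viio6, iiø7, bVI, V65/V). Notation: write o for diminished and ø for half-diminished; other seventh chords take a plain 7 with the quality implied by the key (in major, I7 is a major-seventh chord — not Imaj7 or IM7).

V43/ii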